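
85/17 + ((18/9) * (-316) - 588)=-1215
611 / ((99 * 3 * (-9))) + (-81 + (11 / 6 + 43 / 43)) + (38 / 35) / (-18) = -14679821 / 187110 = -78.46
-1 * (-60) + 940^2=883660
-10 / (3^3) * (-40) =400 / 27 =14.81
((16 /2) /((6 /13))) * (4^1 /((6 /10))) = 1040 /9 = 115.56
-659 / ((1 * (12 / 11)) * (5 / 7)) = -50743 / 60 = -845.72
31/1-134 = -103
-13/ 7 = -1.86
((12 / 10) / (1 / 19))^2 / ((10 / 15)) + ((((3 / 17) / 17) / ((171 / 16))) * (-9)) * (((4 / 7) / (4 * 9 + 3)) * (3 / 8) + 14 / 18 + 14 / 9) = 9740526014 / 12492025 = 779.74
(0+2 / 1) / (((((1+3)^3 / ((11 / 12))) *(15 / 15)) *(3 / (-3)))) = -11 / 384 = -0.03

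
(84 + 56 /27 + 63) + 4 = 4133 /27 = 153.07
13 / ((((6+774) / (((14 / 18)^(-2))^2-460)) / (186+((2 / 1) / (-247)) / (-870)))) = -21941260096129 / 15478526700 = -1417.53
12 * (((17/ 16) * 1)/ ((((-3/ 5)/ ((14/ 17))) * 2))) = -8.75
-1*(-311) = 311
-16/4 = -4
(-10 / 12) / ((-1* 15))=1 / 18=0.06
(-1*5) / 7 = -5 / 7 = -0.71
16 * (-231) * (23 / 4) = -21252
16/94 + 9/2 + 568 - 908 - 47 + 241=-13285/94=-141.33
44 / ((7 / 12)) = 528 / 7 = 75.43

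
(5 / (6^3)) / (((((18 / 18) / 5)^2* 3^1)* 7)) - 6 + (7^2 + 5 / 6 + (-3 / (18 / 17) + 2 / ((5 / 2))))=41.83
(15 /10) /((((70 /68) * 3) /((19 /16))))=323 /560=0.58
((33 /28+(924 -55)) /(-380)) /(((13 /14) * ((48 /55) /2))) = -268015 /47424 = -5.65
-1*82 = -82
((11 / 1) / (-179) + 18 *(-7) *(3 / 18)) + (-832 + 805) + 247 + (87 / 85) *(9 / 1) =3167007 / 15215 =208.15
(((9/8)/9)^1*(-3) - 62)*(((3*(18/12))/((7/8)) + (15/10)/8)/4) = -297903/3584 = -83.12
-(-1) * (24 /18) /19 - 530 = -30206 /57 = -529.93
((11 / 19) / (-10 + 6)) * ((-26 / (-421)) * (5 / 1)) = -715 / 15998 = -0.04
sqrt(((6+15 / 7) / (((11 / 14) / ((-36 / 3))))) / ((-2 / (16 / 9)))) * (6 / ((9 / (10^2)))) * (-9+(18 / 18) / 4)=-14000 * sqrt(209) / 33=-6133.20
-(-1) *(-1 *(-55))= 55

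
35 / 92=0.38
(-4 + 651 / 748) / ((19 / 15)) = -35115 / 14212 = -2.47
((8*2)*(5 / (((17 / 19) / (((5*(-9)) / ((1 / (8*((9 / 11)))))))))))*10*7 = -344736000 / 187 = -1843508.02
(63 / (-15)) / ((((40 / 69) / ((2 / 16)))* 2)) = -1449 / 3200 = -0.45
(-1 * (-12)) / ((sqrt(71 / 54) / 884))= 31824 * sqrt(426) / 71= 9251.27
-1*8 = -8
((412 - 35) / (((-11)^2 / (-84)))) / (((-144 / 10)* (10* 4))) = 2639 / 5808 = 0.45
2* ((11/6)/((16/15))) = 55/16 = 3.44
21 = 21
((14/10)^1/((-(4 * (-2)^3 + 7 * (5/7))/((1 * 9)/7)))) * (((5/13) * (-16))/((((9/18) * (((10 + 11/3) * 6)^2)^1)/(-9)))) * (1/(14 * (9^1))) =0.00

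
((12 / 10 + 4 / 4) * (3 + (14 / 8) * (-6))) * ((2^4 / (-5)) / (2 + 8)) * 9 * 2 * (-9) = -21384 / 25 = -855.36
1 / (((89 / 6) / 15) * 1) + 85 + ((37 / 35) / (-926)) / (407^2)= 1110737208261 / 12913861730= 86.01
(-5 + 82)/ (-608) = -77/ 608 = -0.13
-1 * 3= -3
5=5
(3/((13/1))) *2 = 6/13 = 0.46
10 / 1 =10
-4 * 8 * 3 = -96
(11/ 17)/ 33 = 1/ 51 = 0.02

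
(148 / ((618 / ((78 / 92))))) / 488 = 481 / 1156072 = 0.00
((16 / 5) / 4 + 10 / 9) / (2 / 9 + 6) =43 / 140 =0.31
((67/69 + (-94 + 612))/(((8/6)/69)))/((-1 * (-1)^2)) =-107427/4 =-26856.75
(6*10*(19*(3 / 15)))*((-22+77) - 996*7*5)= -7935540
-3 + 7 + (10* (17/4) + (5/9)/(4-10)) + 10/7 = 9041/189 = 47.84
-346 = -346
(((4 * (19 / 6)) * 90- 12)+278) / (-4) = -703 / 2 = -351.50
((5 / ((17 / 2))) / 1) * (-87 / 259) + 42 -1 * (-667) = 3120857 / 4403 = 708.80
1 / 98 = 0.01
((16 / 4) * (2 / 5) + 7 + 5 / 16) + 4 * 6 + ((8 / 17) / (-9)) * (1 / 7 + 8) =927821 / 28560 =32.49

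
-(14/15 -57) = 56.07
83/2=41.50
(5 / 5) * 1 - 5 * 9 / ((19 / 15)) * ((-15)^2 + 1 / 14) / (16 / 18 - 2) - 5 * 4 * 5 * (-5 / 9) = 34726973 / 4788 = 7252.92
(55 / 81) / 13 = 55 / 1053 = 0.05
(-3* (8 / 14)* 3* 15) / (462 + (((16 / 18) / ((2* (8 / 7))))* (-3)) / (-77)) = -35640 / 213451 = -0.17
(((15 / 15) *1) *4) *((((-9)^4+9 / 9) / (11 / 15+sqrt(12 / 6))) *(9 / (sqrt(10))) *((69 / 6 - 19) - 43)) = -536837220 *sqrt(5) / 329+196840314 *sqrt(10) / 329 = -1756658.93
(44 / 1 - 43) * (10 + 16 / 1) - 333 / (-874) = 23057 / 874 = 26.38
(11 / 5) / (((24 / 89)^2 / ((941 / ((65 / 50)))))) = 81990271 / 3744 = 21899.11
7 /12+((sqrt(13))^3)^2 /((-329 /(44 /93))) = -105093 /40796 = -2.58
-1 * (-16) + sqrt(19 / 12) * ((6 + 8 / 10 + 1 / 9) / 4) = 311 * sqrt(57) / 1080 + 16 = 18.17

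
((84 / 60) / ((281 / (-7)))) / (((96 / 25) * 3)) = -245 / 80928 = -0.00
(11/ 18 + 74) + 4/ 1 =1415/ 18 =78.61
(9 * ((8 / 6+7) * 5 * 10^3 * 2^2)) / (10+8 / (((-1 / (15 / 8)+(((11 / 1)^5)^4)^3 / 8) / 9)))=137016737793638144808502182912125448587567286780014139879876418530000 / 913444918624254298723347886080836323917115245200094265865842963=150000.00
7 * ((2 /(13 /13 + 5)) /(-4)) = -7 /12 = -0.58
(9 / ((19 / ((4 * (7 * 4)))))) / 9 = 112 / 19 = 5.89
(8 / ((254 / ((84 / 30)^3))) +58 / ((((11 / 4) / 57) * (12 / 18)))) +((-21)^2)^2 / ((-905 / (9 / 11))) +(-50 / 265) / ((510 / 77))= 12645106964318 / 7766732625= 1628.11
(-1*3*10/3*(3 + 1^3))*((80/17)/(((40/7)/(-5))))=2800/17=164.71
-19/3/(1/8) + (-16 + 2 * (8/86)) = -8576/129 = -66.48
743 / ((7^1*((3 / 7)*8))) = 743 / 24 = 30.96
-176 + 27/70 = -12293/70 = -175.61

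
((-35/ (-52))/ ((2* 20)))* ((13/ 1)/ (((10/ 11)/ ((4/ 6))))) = 77/ 480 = 0.16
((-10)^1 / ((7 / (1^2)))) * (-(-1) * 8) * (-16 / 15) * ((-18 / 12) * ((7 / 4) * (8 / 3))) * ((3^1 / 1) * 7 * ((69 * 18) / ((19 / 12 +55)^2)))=-45785088 / 65863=-695.16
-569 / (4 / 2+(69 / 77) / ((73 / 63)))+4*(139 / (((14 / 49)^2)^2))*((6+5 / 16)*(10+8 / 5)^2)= 63131090273773 / 890800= 70870105.83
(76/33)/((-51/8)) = -608/1683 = -0.36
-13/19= -0.68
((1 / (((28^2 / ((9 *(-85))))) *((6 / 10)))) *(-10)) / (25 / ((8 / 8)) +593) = 0.03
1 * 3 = 3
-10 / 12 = -5 / 6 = -0.83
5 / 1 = 5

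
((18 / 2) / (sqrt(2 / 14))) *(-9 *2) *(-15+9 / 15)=11664 *sqrt(7) / 5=6172.01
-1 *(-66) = 66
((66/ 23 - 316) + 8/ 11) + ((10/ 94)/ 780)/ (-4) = -2318026717/ 7419984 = -312.40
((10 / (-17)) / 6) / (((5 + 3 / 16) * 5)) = -16 / 4233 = -0.00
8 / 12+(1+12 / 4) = 14 / 3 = 4.67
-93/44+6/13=-945/572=-1.65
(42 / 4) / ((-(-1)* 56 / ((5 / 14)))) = 15 / 224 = 0.07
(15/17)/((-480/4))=-1/136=-0.01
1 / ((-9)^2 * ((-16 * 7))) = -1 / 9072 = -0.00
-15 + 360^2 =129585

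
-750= -750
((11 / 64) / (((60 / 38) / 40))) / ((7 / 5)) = 1045 / 336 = 3.11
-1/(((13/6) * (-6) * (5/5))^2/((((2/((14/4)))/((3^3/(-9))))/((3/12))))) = 16/3549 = 0.00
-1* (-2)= 2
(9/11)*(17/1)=153/11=13.91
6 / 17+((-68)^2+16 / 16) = 78631 / 17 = 4625.35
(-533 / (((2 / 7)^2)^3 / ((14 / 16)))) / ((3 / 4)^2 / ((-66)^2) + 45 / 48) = -53112758699 / 58088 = -914349.93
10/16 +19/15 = 227/120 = 1.89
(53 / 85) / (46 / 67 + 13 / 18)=63918 / 144415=0.44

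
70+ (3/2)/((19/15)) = 2705/38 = 71.18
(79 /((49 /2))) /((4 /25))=1975 /98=20.15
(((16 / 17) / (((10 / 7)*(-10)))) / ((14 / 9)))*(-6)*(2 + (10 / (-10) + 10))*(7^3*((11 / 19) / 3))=1494108 / 8075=185.03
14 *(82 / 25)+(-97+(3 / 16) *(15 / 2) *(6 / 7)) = -139649 / 2800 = -49.87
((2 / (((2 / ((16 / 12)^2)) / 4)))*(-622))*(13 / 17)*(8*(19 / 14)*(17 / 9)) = -39330304 / 567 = -69365.62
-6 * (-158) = 948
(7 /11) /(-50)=-7 /550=-0.01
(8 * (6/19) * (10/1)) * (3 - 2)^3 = 25.26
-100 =-100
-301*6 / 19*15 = -27090 / 19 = -1425.79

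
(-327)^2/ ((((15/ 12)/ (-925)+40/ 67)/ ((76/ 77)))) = 402917026320/ 2274041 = 177181.07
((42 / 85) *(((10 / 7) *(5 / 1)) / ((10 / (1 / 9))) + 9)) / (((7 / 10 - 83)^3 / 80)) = -18304000 / 28429530117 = -0.00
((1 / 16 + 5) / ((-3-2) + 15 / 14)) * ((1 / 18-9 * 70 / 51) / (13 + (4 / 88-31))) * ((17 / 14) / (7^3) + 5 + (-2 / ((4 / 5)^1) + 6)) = -40674267 / 5419400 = -7.51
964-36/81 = 8672/9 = 963.56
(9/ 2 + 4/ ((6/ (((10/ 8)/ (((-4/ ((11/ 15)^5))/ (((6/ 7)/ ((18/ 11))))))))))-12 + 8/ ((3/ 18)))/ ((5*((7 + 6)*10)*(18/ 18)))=3098300939/ 49754250000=0.06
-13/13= -1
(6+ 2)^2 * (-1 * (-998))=63872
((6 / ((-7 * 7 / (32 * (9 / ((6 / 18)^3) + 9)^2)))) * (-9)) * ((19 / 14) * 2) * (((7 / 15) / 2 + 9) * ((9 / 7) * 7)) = 17679638016 / 35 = 505132514.74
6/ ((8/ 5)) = 15/ 4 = 3.75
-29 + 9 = -20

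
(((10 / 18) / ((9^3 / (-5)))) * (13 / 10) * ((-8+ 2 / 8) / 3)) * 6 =2015 / 26244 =0.08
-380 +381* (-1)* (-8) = 2668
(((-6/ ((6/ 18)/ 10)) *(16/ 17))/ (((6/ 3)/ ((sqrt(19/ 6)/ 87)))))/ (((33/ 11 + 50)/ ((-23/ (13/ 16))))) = 29440 *sqrt(114)/ 339677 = 0.93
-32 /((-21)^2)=-32 /441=-0.07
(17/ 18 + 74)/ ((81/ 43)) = 58007/ 1458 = 39.79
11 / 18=0.61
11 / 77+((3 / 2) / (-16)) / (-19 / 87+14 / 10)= 7313 / 115136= 0.06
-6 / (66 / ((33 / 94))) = -3 / 94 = -0.03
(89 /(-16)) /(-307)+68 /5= 334461 /24560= 13.62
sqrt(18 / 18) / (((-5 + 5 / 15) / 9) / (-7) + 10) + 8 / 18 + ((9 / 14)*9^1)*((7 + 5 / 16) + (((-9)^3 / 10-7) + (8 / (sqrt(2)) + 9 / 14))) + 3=-495050827 / 1199520 + 162*sqrt(2) / 7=-379.98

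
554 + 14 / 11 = 6108 / 11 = 555.27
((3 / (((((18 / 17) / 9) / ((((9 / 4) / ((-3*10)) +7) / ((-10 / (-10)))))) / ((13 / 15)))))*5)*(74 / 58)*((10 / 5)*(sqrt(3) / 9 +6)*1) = 2265029*sqrt(3) / 10440 +6795087 / 580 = 12091.45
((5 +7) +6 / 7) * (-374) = -33660 / 7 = -4808.57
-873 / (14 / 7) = -873 / 2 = -436.50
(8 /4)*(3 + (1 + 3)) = 14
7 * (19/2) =133/2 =66.50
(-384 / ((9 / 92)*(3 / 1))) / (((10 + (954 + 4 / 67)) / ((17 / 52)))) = -209576 / 472329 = -0.44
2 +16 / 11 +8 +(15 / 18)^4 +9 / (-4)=138095 / 14256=9.69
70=70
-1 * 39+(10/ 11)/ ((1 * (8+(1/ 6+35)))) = -38.98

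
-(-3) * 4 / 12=1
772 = 772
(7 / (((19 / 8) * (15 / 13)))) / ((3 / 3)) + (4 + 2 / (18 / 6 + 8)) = 21118 / 3135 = 6.74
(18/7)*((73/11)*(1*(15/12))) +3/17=56307/2618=21.51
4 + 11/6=35/6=5.83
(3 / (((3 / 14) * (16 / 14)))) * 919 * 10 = 225155 / 2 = 112577.50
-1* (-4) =4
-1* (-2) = 2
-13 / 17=-0.76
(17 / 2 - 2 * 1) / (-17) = -13 / 34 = -0.38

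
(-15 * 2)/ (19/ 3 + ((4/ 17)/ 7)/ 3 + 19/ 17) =-595/ 148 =-4.02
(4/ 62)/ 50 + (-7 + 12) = 3876/ 775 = 5.00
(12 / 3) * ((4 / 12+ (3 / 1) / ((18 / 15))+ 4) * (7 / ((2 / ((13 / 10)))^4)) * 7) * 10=2390.79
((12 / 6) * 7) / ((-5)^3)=-14 / 125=-0.11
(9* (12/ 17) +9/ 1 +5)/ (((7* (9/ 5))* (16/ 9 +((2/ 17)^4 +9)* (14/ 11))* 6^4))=46747195/ 496304289936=0.00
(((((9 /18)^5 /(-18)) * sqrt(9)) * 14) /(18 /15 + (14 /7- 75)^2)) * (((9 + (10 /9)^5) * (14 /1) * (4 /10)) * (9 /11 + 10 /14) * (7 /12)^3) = -89449300619 /358958073602304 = -0.00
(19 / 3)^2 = 361 / 9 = 40.11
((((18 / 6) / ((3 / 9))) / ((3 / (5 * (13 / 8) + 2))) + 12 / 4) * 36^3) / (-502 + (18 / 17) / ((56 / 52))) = -185300136 / 59621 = -3107.97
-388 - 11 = -399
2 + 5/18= 41/18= 2.28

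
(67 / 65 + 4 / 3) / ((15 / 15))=2.36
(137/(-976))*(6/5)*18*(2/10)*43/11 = -159057/67100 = -2.37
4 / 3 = 1.33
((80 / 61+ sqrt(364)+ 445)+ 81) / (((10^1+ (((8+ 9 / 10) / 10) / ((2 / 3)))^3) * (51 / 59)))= 51.06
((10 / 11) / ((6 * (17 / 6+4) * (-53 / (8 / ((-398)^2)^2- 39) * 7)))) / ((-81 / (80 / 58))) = -2224048321400 / 56034188756579439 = -0.00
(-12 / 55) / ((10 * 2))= -3 / 275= -0.01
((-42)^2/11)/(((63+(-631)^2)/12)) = 1323/273779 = 0.00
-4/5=-0.80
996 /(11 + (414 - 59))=2.72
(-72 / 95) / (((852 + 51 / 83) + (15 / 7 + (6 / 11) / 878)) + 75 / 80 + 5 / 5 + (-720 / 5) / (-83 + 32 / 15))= -3920546577024 / 4440848509611005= -0.00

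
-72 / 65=-1.11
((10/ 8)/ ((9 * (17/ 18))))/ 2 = 5/ 68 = 0.07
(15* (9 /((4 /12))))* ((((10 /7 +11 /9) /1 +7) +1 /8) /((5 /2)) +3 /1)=78363 /28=2798.68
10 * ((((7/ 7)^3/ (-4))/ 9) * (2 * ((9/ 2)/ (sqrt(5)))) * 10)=-5 * sqrt(5)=-11.18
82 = 82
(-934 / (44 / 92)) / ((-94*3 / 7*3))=75187 / 4653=16.16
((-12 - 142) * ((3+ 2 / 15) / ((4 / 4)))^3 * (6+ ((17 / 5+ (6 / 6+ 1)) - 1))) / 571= -831414584 / 9635625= -86.29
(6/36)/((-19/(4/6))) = -1/171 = -0.01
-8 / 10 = -4 / 5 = -0.80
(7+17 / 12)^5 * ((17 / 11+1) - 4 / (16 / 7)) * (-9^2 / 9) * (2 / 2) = -367853517535 / 1216512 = -302383.80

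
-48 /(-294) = 8 /49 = 0.16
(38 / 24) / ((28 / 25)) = 1.41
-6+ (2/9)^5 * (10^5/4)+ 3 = 622853/59049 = 10.55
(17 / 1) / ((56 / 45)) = 765 / 56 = 13.66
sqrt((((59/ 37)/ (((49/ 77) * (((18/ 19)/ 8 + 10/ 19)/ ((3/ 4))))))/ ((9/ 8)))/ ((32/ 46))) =1.93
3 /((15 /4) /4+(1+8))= 16 /53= 0.30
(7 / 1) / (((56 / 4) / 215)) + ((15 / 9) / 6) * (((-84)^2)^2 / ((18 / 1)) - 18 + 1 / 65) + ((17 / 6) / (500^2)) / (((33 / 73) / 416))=768422.51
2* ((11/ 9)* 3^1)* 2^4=352/ 3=117.33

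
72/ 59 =1.22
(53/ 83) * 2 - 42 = -3380/ 83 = -40.72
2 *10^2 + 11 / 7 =1411 / 7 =201.57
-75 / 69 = -25 / 23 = -1.09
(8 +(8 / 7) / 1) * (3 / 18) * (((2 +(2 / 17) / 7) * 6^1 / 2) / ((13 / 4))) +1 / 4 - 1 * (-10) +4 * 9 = 2126245 / 43316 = 49.09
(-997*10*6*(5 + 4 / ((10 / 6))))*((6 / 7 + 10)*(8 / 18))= -44857024 / 21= -2136048.76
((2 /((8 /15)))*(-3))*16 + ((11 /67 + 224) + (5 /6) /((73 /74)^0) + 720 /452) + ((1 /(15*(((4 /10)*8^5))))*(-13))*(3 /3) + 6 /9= 70342999945 /1488519168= 47.26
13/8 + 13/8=13/4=3.25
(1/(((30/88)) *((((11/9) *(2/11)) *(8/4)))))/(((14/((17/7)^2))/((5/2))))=9537/1372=6.95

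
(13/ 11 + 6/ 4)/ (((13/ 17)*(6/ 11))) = 1003/ 156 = 6.43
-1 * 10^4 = -10000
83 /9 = 9.22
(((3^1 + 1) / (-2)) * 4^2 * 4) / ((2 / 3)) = -192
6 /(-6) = -1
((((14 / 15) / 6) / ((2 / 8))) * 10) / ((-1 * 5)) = -56 / 45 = -1.24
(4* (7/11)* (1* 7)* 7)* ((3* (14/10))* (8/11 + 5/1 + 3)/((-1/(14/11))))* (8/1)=-309786624/6655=-46549.46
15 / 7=2.14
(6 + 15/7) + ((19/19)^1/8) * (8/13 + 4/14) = 3005/364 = 8.26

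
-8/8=-1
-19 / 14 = -1.36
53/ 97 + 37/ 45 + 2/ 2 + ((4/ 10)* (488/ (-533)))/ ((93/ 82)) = 2.05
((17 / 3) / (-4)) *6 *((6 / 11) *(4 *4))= -816 / 11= -74.18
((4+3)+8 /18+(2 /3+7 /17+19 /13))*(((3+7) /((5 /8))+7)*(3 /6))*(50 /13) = 11418925 /25857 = 441.62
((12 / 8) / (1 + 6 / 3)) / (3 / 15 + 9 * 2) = 5 / 182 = 0.03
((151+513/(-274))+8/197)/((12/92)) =185191607/161934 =1143.62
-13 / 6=-2.17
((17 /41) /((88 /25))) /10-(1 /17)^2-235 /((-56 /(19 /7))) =1164777371 /102185776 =11.40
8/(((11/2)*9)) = 16/99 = 0.16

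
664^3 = 292754944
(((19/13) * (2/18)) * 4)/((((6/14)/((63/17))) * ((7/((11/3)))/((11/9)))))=64372/17901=3.60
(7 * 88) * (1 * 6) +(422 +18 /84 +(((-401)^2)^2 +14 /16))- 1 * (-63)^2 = 25856961751.09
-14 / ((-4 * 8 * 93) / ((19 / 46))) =0.00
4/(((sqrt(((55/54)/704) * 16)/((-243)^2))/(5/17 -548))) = -13195325736 * sqrt(30)/85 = -850279712.85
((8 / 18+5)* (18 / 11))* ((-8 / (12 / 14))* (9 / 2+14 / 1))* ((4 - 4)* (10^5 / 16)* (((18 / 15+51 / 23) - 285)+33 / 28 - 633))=0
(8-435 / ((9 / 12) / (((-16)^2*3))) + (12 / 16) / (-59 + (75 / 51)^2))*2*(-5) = 146333324975 / 32852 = 4454320.13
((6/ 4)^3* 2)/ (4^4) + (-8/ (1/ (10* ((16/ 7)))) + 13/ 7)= -185317/ 1024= -180.97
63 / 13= 4.85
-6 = -6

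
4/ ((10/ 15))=6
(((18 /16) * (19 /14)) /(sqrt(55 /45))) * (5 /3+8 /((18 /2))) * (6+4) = 6555 * sqrt(11) /616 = 35.29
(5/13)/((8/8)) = 5/13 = 0.38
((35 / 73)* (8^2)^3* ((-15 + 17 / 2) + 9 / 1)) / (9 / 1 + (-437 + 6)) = -11468800 / 15403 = -744.58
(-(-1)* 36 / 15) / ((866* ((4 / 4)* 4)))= 3 / 4330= 0.00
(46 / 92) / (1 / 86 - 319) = -43 / 27433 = -0.00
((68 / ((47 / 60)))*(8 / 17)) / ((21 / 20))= 12800 / 329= 38.91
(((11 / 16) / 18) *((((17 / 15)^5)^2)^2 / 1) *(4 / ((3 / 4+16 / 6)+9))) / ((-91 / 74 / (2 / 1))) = -3308284365011124033234903214 / 13526146800944995880126953125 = -0.24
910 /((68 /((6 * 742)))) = 1012830 /17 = 59578.24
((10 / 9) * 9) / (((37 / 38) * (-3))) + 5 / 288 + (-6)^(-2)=-35999 / 10656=-3.38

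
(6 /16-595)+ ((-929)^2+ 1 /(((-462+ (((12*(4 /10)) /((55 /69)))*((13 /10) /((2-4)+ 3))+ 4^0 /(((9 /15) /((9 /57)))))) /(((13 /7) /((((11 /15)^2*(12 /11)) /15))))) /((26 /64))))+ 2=9163590863399221 /10625089664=862448.33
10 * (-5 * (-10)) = 500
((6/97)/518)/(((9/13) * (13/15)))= 5/25123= 0.00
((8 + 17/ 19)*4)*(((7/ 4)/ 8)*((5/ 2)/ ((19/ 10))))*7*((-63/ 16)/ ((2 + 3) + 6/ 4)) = -1003275/ 23104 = -43.42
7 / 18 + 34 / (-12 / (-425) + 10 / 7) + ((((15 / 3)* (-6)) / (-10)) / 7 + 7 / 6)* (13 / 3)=4183045 / 136521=30.64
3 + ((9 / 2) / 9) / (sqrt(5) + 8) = 181 / 59 - sqrt(5) / 118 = 3.05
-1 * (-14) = 14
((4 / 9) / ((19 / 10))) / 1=0.23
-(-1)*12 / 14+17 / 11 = 185 / 77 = 2.40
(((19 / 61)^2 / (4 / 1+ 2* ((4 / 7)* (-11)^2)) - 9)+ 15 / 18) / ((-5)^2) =-10088029 / 30884300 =-0.33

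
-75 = -75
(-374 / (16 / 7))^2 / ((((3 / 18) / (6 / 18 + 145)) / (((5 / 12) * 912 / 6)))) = 17743095755 / 12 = 1478591312.92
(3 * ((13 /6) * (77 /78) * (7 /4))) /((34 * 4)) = 0.08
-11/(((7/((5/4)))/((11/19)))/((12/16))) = -0.85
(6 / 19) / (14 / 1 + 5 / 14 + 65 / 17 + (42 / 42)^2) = 1428 / 86735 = 0.02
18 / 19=0.95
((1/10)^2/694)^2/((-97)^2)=1/45317131240000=0.00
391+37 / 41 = 16068 / 41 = 391.90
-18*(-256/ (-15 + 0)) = -1536/ 5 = -307.20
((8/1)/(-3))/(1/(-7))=56/3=18.67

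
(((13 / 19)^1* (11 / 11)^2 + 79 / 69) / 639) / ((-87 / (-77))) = 184646 / 72882423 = 0.00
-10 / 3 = -3.33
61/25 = 2.44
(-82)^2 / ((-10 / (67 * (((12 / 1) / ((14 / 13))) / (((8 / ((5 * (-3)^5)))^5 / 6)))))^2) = 28967553184595660431848992759669159765625 / 3288334336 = 8809187334592141798518444000000.00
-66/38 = -33/19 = -1.74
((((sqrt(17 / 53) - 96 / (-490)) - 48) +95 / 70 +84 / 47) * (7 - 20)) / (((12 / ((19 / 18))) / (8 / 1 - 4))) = 254042711 / 1243620 - 247 * sqrt(901) / 2862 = 201.69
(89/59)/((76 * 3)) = 89/13452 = 0.01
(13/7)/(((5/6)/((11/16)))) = 429/280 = 1.53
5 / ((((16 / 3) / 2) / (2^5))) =60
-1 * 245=-245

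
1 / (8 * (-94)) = -0.00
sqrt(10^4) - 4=96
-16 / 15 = -1.07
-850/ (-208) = 425/ 104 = 4.09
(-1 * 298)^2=88804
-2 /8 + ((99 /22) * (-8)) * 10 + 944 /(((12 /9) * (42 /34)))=5961 /28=212.89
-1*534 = -534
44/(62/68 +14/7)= 136/9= 15.11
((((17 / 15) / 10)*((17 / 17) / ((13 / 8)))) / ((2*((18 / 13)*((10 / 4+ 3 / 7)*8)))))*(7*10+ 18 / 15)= 10591 / 138375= 0.08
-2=-2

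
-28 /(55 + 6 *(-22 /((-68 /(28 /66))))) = -476 /949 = -0.50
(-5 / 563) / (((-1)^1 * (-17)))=-5 / 9571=-0.00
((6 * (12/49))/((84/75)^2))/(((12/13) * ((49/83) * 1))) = 2023125/941192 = 2.15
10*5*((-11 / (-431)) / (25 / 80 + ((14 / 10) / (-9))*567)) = -44000 / 3030361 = -0.01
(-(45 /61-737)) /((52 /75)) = 842100 /793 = 1061.92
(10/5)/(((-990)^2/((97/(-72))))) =-97/35283600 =-0.00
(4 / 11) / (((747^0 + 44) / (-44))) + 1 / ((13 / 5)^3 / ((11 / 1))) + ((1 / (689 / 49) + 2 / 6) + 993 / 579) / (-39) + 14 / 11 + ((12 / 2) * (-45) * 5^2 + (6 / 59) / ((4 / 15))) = -2952654456373763 / 437551510110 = -6748.13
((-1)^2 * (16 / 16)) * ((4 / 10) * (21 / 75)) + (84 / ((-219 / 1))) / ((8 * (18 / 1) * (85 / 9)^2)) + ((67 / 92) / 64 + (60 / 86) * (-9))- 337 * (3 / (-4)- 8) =1964705039578757 / 667677856000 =2942.59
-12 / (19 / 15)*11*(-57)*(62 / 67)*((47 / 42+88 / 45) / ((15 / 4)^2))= 42273088 / 35175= 1201.79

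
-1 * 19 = -19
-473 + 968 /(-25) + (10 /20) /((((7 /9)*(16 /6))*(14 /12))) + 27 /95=-95190869 /186200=-511.23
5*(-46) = -230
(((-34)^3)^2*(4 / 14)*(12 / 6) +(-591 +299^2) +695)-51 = 6179843842 / 7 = 882834834.57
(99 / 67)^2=9801 / 4489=2.18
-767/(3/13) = -9971/3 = -3323.67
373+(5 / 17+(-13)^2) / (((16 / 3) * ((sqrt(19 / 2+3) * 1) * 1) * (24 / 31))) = 44609 * sqrt(2) / 5440+373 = 384.60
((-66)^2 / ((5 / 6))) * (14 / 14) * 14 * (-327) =-119650608 / 5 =-23930121.60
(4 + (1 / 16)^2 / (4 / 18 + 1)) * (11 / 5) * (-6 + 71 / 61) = -665107 / 15616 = -42.59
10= 10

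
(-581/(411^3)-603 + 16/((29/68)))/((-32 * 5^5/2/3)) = 569262849359/16778078325000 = 0.03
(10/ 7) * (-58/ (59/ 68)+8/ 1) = -4960/ 59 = -84.07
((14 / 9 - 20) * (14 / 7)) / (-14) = 166 / 63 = 2.63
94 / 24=47 / 12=3.92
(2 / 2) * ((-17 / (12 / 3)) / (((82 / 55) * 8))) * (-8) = 935 / 328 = 2.85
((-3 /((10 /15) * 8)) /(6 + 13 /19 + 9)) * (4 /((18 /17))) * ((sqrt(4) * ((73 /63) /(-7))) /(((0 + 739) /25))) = 0.00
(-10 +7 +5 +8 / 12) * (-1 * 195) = -520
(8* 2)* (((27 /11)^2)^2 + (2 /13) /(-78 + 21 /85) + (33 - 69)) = 5960619760 /1257910797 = 4.74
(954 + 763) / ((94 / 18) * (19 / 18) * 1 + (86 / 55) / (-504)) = 214178580 / 687223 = 311.66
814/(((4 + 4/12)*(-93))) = -814/403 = -2.02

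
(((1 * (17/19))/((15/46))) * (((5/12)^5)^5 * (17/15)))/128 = 79238414764404296875/10440161949526912778356610039808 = 0.00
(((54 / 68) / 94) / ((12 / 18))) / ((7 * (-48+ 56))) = 81 / 357952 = 0.00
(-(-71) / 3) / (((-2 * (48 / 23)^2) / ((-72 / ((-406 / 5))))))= -187795 / 77952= -2.41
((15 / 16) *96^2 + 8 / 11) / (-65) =-95048 / 715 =-132.93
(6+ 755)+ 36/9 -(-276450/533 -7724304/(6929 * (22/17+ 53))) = 8340968973/6395467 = 1304.20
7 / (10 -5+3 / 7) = 49 / 38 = 1.29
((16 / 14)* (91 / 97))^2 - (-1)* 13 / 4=165581 / 37636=4.40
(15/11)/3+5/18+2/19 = 3151/3762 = 0.84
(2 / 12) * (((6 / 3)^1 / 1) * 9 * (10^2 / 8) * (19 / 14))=1425 / 28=50.89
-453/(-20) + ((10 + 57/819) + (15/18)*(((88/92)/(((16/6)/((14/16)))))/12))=87715501/2679040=32.74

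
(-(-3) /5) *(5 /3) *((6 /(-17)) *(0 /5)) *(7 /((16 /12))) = 0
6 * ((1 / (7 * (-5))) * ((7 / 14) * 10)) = -6 / 7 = -0.86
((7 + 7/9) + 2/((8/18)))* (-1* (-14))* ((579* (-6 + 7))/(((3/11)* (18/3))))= 3284281/54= 60820.02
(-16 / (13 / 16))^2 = 65536 / 169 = 387.79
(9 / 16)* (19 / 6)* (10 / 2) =8.91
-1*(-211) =211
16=16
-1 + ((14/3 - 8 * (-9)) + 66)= 425/3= 141.67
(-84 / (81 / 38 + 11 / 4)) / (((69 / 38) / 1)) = -11552 / 1219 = -9.48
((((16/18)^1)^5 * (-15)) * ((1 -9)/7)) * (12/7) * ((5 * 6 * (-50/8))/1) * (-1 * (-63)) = -327680000/1701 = -192639.62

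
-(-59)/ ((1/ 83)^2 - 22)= -406451/ 151557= -2.68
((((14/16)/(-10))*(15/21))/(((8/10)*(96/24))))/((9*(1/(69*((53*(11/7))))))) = -67045/5376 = -12.47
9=9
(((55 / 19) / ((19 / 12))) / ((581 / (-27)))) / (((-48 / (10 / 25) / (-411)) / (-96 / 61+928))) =-3449125152 / 12794201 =-269.59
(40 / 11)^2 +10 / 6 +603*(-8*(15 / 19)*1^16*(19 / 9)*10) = -29179795 / 363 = -80385.11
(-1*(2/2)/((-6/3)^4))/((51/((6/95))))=-1/12920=-0.00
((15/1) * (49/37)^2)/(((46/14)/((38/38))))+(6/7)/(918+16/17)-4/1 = 6899492126/1721614699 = 4.01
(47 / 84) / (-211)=-47 / 17724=-0.00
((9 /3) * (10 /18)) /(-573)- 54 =-92831 /1719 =-54.00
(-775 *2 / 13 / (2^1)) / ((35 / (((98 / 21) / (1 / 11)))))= -3410 / 39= -87.44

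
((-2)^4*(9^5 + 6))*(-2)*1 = -1889760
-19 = -19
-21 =-21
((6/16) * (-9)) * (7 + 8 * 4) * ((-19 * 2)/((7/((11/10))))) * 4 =220077/70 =3143.96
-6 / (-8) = 3 / 4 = 0.75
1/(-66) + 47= 3101/66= 46.98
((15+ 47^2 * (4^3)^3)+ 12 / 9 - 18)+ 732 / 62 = 53854077871 / 93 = 579076106.14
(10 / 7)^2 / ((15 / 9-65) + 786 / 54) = -900 / 21511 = -0.04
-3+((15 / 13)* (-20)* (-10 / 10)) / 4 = 36 / 13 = 2.77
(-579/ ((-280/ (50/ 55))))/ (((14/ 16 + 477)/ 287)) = 47478/ 42053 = 1.13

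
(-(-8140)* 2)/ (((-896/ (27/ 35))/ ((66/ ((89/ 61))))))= -22120857/ 34888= -634.05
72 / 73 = 0.99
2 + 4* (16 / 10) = 42 / 5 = 8.40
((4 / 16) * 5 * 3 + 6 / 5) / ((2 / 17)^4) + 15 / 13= 107496327 / 4160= 25840.46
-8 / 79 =-0.10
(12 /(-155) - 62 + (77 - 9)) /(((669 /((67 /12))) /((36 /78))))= 10251 /449345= 0.02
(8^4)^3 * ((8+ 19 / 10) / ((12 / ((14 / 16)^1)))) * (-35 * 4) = -6944962117632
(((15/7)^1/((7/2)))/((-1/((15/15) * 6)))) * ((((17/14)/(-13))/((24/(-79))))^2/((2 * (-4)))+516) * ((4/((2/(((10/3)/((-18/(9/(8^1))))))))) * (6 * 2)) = 9477.33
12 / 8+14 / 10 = 29 / 10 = 2.90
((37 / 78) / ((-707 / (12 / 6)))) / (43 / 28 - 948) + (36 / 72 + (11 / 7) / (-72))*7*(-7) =-23.43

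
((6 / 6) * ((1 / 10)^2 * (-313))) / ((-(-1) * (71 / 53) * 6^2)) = -16589 / 255600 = -0.06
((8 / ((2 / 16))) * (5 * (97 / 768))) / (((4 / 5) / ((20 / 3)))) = 12125 / 36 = 336.81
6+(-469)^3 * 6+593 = -618969655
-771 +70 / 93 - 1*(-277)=-45872 / 93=-493.25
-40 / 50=-4 / 5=-0.80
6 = 6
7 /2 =3.50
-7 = -7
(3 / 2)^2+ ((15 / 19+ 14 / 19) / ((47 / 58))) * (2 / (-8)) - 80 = -78.22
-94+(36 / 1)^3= 46562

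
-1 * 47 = -47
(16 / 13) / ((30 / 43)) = 344 / 195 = 1.76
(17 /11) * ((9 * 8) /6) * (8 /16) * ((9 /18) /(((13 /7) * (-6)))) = -119 /286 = -0.42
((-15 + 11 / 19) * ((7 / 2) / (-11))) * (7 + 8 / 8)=7672 / 209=36.71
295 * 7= 2065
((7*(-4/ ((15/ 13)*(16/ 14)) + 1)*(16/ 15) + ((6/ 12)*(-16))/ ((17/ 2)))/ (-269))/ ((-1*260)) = -1186/ 5144625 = -0.00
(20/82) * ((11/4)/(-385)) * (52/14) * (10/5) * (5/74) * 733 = -47645/74333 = -0.64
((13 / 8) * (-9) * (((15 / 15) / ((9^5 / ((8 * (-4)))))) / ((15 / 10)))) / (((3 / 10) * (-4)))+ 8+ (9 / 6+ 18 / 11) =14461285 / 1299078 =11.13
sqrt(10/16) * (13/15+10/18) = 16 * sqrt(10)/45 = 1.12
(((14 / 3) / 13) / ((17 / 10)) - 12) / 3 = -7816 / 1989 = -3.93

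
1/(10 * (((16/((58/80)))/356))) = 2581/1600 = 1.61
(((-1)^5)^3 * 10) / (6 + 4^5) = -1 / 103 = -0.01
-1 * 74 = -74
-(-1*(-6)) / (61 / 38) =-228 / 61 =-3.74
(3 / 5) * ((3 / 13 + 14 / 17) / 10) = 699 / 11050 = 0.06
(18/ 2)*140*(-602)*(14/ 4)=-2654820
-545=-545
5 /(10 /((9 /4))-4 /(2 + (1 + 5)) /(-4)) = 360 /329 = 1.09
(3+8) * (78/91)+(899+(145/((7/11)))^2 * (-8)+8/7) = -20307631/49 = -414441.45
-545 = -545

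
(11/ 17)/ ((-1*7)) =-11/ 119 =-0.09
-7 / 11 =-0.64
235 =235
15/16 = 0.94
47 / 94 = 1 / 2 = 0.50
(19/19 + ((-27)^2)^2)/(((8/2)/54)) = 7174467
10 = 10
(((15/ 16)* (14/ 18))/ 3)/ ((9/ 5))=175/ 1296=0.14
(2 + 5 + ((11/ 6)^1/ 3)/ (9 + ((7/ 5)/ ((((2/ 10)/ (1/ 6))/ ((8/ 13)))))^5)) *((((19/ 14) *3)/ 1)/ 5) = 5.75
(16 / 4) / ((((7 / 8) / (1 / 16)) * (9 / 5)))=10 / 63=0.16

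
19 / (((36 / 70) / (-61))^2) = 86606275 / 324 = 267303.32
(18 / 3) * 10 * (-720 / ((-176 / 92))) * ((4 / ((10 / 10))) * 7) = 6955200 / 11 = 632290.91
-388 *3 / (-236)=291 / 59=4.93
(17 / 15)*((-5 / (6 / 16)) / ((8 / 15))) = -85 / 3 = -28.33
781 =781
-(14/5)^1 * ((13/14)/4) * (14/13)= -7/10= -0.70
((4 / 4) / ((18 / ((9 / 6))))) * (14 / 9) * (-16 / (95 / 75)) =-1.64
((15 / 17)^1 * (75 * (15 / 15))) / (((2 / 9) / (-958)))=-285286.76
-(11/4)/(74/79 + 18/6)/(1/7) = -6083/1244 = -4.89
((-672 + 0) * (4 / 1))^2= 7225344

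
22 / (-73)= -22 / 73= -0.30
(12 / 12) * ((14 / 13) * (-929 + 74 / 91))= -168930 / 169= -999.59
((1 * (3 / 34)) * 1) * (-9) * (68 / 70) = -27 / 35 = -0.77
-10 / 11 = -0.91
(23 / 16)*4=23 / 4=5.75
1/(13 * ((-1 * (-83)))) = 1/1079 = 0.00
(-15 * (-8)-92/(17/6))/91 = 1488/1547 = 0.96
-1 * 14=-14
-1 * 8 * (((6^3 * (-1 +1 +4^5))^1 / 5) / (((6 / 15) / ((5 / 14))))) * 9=-19906560 / 7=-2843794.29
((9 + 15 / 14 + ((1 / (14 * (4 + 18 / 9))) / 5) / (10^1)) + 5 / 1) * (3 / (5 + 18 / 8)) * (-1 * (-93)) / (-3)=-280333 / 1450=-193.33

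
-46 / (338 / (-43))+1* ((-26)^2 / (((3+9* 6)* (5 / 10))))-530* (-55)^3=849426183611 / 9633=88178779.57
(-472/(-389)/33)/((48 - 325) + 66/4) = -944/6688077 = -0.00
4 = 4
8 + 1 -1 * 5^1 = 4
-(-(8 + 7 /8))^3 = 357911 /512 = 699.04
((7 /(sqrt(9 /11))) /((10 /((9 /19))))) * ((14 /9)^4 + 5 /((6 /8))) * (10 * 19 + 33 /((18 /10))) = 956.29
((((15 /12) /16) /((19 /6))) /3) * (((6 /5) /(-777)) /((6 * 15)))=-1 /7086240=-0.00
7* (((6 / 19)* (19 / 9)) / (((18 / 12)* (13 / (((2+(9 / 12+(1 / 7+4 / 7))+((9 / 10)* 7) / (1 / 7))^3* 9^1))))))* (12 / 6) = 295275249179 / 637000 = 463540.42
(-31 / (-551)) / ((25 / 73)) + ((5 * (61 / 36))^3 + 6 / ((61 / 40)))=24001492742083 / 39203870400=612.22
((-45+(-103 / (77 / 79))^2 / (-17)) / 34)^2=1251265188393529 / 2936017137361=426.18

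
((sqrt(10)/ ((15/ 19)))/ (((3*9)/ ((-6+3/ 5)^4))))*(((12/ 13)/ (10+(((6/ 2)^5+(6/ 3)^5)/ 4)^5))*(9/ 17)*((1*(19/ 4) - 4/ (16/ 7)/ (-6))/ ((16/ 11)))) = 1769825376*sqrt(10)/ 40229256220765625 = 0.00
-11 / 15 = -0.73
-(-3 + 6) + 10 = 7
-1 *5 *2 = -10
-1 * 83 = -83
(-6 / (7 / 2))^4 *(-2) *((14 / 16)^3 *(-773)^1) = 62613 / 7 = 8944.71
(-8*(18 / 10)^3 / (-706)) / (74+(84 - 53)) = 972 / 1544375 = 0.00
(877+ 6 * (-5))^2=717409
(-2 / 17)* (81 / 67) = -162 / 1139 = -0.14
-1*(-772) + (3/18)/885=4099321/5310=772.00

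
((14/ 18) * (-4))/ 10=-14/ 45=-0.31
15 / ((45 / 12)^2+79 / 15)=3600 / 4639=0.78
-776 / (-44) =194 / 11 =17.64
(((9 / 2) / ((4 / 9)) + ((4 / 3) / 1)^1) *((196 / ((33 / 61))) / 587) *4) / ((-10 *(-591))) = 14945 / 3122253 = 0.00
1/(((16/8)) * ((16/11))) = 11/32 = 0.34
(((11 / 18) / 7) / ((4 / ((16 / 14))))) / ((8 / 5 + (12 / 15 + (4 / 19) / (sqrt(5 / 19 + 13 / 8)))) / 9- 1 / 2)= -257070 / 2391973- 8800 * sqrt(10906) / 117206677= -0.12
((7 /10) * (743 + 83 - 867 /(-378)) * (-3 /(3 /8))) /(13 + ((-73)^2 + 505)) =-41746 /52623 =-0.79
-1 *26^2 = -676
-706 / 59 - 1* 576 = -34690 / 59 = -587.97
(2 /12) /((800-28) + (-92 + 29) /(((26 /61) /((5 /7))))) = 13 /51981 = 0.00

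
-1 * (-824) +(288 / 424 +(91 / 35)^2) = 1101657 / 1325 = 831.44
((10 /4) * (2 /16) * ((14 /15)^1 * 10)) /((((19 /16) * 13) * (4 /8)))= 280 /741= 0.38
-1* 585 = -585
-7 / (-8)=7 / 8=0.88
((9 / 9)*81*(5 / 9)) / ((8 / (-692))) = -7785 / 2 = -3892.50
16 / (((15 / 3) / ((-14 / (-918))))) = 112 / 2295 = 0.05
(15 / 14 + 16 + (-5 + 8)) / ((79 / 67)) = 17.02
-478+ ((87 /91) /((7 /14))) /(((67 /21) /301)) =-259216 /871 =-297.61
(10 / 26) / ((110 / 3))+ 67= 19165 / 286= 67.01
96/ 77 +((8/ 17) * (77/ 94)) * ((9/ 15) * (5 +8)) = 1308444/ 307615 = 4.25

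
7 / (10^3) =7 / 1000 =0.01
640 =640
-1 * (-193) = 193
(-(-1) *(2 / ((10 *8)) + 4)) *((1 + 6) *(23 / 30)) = 25921 / 1200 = 21.60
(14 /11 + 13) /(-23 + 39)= 157 /176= 0.89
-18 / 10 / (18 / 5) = -1 / 2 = -0.50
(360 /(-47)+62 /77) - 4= -39282 /3619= -10.85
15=15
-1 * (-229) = 229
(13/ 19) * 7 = 91/ 19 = 4.79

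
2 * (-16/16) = -2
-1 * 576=-576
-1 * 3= -3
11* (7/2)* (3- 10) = -269.50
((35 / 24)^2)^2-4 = 0.52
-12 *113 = -1356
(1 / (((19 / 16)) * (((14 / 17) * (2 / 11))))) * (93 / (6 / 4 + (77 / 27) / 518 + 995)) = 69494436 / 132402697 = 0.52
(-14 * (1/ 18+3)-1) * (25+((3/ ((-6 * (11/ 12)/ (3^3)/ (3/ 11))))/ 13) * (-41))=-23344894/ 14157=-1649.00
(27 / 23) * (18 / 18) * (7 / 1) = 189 / 23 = 8.22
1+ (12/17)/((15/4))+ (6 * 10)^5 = 66096000101/85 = 777600001.19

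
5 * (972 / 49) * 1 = 4860 / 49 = 99.18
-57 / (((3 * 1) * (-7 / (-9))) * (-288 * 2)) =19 / 448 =0.04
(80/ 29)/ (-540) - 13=-10183/ 783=-13.01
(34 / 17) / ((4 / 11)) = 5.50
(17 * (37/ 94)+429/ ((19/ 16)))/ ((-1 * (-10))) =657167/ 17860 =36.80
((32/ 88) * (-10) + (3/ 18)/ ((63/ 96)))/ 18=-1172/ 6237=-0.19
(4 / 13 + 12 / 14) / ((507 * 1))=106 / 46137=0.00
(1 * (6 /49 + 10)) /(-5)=-496 /245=-2.02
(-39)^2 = 1521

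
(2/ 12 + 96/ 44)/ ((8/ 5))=775/ 528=1.47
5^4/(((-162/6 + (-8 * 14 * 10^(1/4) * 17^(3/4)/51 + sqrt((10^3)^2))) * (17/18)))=625/(-56 * 10^(1/4) * 17^(3/4)/27 + 16541/18)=0.70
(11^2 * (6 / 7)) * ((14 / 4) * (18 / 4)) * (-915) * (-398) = 594871695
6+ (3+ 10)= 19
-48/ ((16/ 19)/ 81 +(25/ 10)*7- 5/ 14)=-64638/ 23099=-2.80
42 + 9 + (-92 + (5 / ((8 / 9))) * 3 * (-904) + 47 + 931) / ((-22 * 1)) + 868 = 1572.14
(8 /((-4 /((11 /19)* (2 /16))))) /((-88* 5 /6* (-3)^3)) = -1 /13680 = -0.00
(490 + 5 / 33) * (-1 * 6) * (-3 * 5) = 485250 / 11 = 44113.64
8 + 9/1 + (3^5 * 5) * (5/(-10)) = -1181/2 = -590.50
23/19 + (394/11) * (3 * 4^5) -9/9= 22997036/209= 110033.67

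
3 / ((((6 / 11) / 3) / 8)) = 132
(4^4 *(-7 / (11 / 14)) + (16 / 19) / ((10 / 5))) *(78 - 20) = -27641872 / 209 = -132257.76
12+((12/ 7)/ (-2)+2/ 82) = 3205/ 287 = 11.17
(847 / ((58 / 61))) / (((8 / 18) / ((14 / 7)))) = 465003 / 116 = 4008.65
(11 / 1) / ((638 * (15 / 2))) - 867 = -377144 / 435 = -867.00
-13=-13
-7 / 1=-7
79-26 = 53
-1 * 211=-211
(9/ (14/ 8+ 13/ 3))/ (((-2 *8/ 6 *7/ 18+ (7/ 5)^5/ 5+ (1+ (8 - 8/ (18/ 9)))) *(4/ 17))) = 193640625/ 155173472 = 1.25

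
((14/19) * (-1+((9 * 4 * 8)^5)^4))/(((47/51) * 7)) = 1571990535487847849886388758632562389104929068285850/893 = 1760347744107332418685766000000000000000000000000.00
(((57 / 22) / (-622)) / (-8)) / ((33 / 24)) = 57 / 150524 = 0.00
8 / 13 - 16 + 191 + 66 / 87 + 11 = 70640 / 377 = 187.37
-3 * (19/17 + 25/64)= -4923/1088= -4.52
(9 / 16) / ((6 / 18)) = 27 / 16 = 1.69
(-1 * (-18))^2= 324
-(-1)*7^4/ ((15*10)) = 2401/ 150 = 16.01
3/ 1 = 3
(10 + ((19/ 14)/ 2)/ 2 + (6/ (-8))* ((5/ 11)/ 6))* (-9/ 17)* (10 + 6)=-87.10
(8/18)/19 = 4/171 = 0.02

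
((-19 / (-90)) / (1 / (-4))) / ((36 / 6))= -19 / 135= -0.14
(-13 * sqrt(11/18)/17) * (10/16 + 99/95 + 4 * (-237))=9349769 * sqrt(22)/77520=565.72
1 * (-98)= -98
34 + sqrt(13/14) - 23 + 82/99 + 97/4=sqrt(182)/14 + 14287/396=37.04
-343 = -343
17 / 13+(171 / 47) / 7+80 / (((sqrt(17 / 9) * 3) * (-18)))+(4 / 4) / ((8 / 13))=118129 / 34216 - 40 * sqrt(17) / 153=2.37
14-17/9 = 109/9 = 12.11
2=2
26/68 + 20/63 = 1499/2142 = 0.70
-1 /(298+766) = -1 /1064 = -0.00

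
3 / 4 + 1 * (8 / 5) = 2.35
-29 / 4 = -7.25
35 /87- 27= -2314 /87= -26.60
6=6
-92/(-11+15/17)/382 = 391/16426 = 0.02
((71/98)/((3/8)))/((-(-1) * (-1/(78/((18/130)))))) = -479960/441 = -1088.34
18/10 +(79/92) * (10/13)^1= 7357/2990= 2.46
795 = 795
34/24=17/12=1.42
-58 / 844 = -29 / 422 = -0.07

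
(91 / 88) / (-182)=-1 / 176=-0.01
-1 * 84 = -84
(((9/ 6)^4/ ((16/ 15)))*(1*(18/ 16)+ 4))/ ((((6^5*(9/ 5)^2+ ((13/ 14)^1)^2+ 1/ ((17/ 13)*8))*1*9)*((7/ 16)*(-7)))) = -2352375/ 67160319344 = -0.00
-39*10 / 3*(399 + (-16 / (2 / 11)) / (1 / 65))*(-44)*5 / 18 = -76090300 / 9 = -8454477.78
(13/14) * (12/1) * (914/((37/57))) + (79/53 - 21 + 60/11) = 2366982206/150997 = 15675.69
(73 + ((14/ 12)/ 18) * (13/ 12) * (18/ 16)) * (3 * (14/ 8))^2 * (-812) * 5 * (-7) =29309283115/ 512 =57244693.58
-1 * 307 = -307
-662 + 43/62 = -41001/62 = -661.31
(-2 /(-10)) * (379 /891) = 379 /4455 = 0.09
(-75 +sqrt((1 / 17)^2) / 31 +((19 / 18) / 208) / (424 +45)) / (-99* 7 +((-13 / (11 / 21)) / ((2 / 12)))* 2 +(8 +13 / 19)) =14504935330259 / 189948696380352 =0.08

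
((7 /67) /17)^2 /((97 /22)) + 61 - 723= -662.00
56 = 56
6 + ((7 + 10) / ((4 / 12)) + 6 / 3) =59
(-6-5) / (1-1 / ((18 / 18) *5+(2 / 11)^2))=-6699 / 488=-13.73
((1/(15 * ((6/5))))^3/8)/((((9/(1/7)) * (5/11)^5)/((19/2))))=3059969/18370800000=0.00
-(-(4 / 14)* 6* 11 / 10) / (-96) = -11 / 560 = -0.02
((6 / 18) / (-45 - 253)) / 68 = -1 / 60792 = -0.00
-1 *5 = -5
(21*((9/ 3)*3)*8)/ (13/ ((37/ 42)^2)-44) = -258741/ 4663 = -55.49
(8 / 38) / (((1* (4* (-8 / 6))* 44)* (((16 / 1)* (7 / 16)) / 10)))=-15 / 11704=-0.00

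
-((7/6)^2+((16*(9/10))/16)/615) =-50279/36900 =-1.36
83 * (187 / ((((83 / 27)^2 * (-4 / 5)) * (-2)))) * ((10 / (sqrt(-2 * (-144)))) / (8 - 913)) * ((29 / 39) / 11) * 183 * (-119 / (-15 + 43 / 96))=-13044314115 * sqrt(2) / 272832703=-67.61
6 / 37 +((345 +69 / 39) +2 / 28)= 2336717 / 6734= 347.00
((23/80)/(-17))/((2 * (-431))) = 23/1172320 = 0.00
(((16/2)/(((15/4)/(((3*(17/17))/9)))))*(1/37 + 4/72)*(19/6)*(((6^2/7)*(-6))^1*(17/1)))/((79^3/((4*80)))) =-72765440/1149273909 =-0.06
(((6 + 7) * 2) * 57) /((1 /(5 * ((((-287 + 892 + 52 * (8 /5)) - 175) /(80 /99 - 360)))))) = -94119597 /8890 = -10587.13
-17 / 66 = -0.26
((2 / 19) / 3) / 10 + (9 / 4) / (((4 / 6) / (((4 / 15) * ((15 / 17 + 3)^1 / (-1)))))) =-16912 / 4845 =-3.49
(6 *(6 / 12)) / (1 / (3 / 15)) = 3 / 5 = 0.60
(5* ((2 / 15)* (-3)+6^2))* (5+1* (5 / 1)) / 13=136.92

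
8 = 8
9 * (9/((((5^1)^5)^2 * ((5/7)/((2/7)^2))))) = 324/341796875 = 0.00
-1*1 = -1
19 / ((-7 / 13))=-247 / 7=-35.29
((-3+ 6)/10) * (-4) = -6/5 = -1.20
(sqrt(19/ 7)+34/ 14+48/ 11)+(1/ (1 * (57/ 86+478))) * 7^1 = sqrt(133)/ 7+21575649/ 3169705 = 8.45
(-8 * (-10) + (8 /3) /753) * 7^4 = 433927928 /2259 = 192088.50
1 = 1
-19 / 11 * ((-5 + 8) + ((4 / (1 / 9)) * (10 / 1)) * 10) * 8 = -547656 / 11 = -49786.91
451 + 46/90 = 20318/45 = 451.51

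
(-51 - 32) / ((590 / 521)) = -43243 / 590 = -73.29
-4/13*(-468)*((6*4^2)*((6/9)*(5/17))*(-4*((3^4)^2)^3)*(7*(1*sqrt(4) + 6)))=-2915215081193963520/17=-171483240070233148.24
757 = 757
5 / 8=0.62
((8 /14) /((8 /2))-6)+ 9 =22 /7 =3.14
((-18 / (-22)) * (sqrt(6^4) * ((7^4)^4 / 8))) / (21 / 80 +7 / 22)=15382099292215320 / 73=210713688934456.44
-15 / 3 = -5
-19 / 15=-1.27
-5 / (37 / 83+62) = -415 / 5183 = -0.08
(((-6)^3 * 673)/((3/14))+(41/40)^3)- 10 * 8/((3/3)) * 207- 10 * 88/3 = -133485361237/192000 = -695236.26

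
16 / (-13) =-1.23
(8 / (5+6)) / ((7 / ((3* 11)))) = 24 / 7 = 3.43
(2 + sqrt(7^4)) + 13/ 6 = 53.17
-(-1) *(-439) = -439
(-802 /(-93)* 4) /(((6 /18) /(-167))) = -535736 /31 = -17281.81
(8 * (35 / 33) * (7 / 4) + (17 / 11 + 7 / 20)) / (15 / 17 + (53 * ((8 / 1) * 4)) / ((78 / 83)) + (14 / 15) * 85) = 2442271 / 274936420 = 0.01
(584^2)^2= 116319195136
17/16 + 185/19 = 10.80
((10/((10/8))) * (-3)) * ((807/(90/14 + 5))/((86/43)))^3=-540799123347/512000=-1056248.29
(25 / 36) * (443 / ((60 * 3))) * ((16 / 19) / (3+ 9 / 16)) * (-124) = -4394560 / 87723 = -50.10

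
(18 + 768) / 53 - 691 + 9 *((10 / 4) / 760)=-10893971 / 16112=-676.14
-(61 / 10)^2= -3721 / 100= -37.21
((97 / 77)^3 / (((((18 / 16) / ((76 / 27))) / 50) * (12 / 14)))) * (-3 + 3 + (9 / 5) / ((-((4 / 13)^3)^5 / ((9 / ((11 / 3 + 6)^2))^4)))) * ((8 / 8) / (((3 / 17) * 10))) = -2673017559066603847163227422741 / 2189464994202854491160576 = -1220854.21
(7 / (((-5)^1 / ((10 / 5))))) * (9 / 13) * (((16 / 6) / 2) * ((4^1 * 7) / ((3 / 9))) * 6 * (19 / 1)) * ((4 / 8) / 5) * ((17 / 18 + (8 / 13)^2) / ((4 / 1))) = -1798692 / 2197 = -818.70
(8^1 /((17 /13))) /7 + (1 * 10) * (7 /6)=4477 /357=12.54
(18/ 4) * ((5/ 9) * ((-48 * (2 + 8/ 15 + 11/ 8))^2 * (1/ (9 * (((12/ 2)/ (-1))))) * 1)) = -219961/ 135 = -1629.34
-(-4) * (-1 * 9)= -36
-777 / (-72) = 259 / 24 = 10.79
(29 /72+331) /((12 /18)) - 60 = 437.10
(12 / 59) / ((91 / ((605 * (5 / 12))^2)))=9150625 / 64428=142.03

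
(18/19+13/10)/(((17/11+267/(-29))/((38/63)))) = -19459/109980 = -0.18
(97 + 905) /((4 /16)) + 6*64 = 4392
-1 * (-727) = 727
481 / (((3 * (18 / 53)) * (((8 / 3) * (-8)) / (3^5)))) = -688311 / 128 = -5377.43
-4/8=-1/2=-0.50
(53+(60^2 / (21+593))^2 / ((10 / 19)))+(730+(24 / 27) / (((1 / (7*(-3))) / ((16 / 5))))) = 1114847401 / 1413735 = 788.58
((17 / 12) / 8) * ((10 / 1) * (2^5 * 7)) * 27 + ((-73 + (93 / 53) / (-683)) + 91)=388342779 / 36199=10728.00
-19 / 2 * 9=-171 / 2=-85.50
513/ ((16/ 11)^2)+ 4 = 63097/ 256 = 246.47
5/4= 1.25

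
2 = 2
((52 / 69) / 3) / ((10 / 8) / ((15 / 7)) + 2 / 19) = 3952 / 10833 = 0.36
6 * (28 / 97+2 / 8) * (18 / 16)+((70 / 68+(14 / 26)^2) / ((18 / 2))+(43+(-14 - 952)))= -12296085055 / 13376688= -919.22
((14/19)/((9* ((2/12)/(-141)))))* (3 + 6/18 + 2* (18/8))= -30926/57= -542.56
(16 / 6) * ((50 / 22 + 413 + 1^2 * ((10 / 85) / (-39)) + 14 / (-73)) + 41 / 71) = 125692924424 / 113398857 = 1108.41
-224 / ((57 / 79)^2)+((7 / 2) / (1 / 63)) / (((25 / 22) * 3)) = -29695967 / 81225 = -365.60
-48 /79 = -0.61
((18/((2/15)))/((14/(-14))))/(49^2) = -135/2401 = -0.06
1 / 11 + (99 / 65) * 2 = 2243 / 715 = 3.14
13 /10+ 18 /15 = 5 /2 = 2.50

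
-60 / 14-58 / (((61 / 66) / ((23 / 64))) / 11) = -1724127 / 6832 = -252.36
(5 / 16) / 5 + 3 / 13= 61 / 208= 0.29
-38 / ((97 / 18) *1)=-684 / 97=-7.05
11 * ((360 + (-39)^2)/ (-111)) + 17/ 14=-95929/ 518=-185.19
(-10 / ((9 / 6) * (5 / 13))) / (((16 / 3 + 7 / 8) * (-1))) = 416 / 149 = 2.79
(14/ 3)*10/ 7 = 20/ 3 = 6.67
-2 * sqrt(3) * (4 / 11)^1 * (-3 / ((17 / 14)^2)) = 4704 * sqrt(3) / 3179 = 2.56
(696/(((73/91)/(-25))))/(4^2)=-197925/146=-1355.65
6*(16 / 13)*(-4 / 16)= -24 / 13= -1.85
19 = 19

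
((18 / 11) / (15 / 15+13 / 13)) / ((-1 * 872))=-9 / 9592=-0.00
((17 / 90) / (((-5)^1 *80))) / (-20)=17 / 720000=0.00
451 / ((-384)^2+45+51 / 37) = 0.00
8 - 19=-11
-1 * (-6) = 6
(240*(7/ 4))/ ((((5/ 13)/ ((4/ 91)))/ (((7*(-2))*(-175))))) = 117600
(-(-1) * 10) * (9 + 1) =100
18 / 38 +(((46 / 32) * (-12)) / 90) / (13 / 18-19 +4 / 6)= 58371 / 120460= 0.48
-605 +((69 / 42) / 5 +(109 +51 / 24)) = -138193 / 280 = -493.55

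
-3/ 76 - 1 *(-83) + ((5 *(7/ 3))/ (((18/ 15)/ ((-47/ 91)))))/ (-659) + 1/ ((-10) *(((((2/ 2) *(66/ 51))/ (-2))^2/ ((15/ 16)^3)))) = 120193285252745/ 1452112257024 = 82.77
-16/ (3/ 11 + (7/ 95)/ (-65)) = -58.91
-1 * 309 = -309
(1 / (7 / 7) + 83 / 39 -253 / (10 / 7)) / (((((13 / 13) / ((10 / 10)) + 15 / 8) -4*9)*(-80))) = -67849 / 1033500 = -0.07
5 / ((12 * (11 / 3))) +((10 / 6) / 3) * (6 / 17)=695 / 2244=0.31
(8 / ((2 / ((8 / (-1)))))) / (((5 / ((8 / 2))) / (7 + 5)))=-1536 / 5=-307.20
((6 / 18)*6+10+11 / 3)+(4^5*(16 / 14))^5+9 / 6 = 221360928884516350513 / 100842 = 2195126325187088.22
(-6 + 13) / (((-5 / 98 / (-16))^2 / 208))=3579756544 / 25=143190261.76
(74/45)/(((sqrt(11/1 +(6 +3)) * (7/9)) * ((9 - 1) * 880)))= 37 * sqrt(5)/1232000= 0.00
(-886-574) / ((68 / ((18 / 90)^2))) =-73 / 85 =-0.86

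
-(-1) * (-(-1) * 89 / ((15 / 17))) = 1513 / 15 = 100.87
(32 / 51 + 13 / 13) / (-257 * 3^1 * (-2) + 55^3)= 83 / 8563767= 0.00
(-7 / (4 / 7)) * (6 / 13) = -147 / 26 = -5.65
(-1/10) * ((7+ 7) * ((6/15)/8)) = -7/100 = -0.07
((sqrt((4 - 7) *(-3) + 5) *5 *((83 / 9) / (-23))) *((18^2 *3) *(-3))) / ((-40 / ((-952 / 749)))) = 457164 *sqrt(14) / 2461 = 695.06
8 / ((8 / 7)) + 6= 13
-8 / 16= -1 / 2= -0.50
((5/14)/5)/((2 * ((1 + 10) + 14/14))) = 1/336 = 0.00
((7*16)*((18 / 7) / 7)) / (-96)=-3 / 7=-0.43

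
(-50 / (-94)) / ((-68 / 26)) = -325 / 1598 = -0.20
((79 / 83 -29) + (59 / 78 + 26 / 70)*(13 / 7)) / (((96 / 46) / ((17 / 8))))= -1238141773 / 46851840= -26.43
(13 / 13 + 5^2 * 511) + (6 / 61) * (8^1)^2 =779720 / 61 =12782.30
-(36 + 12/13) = -480/13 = -36.92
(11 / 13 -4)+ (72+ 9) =77.85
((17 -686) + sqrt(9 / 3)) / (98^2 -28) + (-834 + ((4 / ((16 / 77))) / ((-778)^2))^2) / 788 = -2079400413299776153 / 1843051555182308352 + sqrt(3) / 9576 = -1.13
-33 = -33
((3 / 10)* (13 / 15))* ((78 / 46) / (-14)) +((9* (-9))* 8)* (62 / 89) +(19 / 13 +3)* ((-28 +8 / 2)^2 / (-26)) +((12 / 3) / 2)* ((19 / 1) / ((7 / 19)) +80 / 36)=-964838826683 / 2179440900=-442.70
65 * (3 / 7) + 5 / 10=397 / 14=28.36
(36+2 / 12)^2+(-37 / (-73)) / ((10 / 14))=17196809 / 13140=1308.74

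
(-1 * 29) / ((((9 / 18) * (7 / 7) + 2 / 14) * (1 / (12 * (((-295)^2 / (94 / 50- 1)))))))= -1766607500 / 33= -53533560.61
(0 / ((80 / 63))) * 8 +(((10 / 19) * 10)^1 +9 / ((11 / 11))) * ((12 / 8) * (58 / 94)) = 23577 / 1786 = 13.20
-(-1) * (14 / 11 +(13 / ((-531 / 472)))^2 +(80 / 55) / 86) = 5165378 / 38313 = 134.82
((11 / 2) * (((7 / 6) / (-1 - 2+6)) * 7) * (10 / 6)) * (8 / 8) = 2695 / 108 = 24.95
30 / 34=0.88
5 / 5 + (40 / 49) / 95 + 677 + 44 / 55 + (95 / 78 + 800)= 537382837 / 363090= 1480.03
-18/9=-2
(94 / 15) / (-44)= -47 / 330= -0.14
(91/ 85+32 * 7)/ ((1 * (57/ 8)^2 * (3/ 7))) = 2856896/ 276165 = 10.34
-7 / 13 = -0.54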